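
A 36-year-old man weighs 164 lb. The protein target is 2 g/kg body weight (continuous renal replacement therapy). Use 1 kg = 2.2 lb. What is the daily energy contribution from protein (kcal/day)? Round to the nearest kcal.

Weight in kg = 164 ÷ 2.2 = 74.5455 kg.
Protein = 2 g/kg × 74.5455 kg = 149.0909 g/day.
Protein energy = 149.0909 g × 4 kcal/g = 596.3636 kcal/day.

596 kcal/day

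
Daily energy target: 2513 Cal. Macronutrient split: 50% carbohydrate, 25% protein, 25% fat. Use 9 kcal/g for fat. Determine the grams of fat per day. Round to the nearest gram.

70 g/day

Fat energy = 25% × 2513 = 628.25 kcal.
At 9 kcal/g: 628.25 ÷ 9 = 69.8056 g.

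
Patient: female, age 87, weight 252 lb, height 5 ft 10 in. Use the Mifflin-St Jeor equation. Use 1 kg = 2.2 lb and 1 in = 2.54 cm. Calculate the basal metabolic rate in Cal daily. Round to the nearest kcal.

Convert to metric: weight = 252 ÷ 2.2 = 114.5455 kg; height = (5×12 + 10) × 2.54 = 70 × 2.54 = 177.8 cm.
Mifflin-St Jeor (female): BMR = 10(114.5455) + 6.25(177.8) − 5(87) − 161 = 1145.4545 + 1111.25 − 435 − 161 = 1660.7045 kcal/day.

1661 Cal daily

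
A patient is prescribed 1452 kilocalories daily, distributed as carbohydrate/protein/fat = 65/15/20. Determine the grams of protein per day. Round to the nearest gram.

54 g/day

Protein energy = 15% × 1452 = 217.8 kcal.
At 4 kcal/g: 217.8 ÷ 4 = 54.45 g.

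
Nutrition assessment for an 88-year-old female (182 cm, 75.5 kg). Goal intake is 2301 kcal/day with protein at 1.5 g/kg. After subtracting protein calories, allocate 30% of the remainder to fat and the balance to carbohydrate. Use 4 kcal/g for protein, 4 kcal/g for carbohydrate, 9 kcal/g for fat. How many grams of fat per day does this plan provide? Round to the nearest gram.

62 g/day

Protein = 1.5 × 75.5 = 113.25 g → 113.25 × 4 = 453 kcal.
Non-protein calories = 2301 − 453 = 1848 kcal.
Fat: 30% × 1848 = 554.4 kcal; carbohydrate: 1293.6 kcal.
Fat: 554.4 kcal ÷ 9 kcal/g = 61.6 g.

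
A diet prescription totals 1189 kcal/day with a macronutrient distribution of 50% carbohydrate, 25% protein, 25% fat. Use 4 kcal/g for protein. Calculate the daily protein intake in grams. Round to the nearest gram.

74 g/day

Protein energy = 25% × 1189 = 297.25 kcal.
At 4 kcal/g: 297.25 ÷ 4 = 74.3125 g.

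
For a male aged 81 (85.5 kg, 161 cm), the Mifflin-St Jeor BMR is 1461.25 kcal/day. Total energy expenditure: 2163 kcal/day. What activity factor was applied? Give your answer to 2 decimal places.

1.48

Activity factor = TEE ÷ BMR = 2163 ÷ 1461.25 = 1.48.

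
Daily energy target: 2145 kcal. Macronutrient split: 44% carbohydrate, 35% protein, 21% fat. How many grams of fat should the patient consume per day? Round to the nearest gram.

50 g/day

Fat energy = 21% × 2145 = 450.45 kcal.
At 9 kcal/g: 450.45 ÷ 9 = 50.05 g.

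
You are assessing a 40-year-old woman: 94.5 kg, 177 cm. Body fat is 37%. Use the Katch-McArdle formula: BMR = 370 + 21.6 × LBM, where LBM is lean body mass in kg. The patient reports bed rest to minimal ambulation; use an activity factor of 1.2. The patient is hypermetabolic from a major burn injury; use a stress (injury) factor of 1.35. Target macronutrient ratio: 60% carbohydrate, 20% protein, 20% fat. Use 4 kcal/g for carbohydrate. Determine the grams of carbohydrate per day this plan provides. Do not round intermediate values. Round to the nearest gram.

402 g/day

LBM = 94.5 × (1 − 0.37) = 59.535 kg. Katch-McArdle: BMR = 370 + 21.6 × 59.535 = 1655.956 kcal/day.
TEE = 1655.956 × 1.2 = 1987.1472 kcal/day.
With stress factor 1.35: 1987.1472 × 1.35 = 2682.6487 kcal/day.
Carbohydrate energy = 60% × 2682.6487 = 1609.5892 kcal.
Carbohydrate = 1609.5892 ÷ 4 kcal/g = 402.3973 g.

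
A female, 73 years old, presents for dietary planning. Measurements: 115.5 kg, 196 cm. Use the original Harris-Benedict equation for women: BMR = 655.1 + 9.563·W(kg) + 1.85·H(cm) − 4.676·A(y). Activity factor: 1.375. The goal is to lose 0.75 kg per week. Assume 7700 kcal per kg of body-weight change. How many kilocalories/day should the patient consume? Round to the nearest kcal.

1624 kilocalories/day

Harris-Benedict: BMR = 655.1 + 9.563(115.5) + 1.85(196) − 4.676(73) = 1780.8785 kcal/day.
TEE = 1780.8785 × 1.375 = 2448.7079 kcal/day.
Required daily deficit = 0.75 × 7700 ÷ 7 = 825 kcal/day.
Target intake = 2448.7079 − 825 = 1623.7079 kcal/day.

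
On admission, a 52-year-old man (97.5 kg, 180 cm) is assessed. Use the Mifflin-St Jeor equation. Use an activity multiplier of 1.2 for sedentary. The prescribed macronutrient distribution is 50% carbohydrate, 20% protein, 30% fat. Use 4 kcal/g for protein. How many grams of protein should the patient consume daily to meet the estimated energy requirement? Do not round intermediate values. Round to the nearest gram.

111 g/day

Mifflin-St Jeor (male): BMR = 10(97.5) + 6.25(180) − 5(52) + 5 = 975 + 1125 − 260 + 5 = 1845 kcal/day.
TEE = 1845 × 1.2 = 2214 kcal/day.
Protein energy = 20% × 2214 = 442.8 kcal.
Protein = 442.8 ÷ 4 kcal/g = 110.7 g.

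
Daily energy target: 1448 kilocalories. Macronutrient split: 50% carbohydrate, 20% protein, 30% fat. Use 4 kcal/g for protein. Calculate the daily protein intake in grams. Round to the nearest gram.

72 g/day

Protein energy = 20% × 1448 = 289.6 kcal.
At 4 kcal/g: 289.6 ÷ 4 = 72.4 g.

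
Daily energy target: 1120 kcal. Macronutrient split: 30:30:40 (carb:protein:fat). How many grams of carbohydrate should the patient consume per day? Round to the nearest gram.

84 g/day

Carbohydrate energy = 30% × 1120 = 336 kcal.
At 4 kcal/g: 336 ÷ 4 = 84 g.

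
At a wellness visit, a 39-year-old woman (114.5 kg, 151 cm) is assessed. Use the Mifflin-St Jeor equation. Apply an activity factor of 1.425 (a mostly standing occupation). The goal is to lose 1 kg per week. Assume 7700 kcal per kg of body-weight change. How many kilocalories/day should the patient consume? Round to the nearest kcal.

Mifflin-St Jeor (female): BMR = 10(114.5) + 6.25(151) − 5(39) − 161 = 1145 + 943.75 − 195 − 161 = 1732.75 kcal/day.
TEE = 1732.75 × 1.425 = 2469.1688 kcal/day.
Required daily deficit = 1 × 7700 ÷ 7 = 1100 kcal/day.
Target intake = 2469.1688 − 1100 = 1369.1688 kcal/day.

1369 kilocalories/day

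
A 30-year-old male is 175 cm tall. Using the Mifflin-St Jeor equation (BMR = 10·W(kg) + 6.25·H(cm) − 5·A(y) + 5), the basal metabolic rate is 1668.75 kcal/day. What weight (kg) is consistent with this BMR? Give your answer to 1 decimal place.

72.0 kg

1668.75 = 10·W + 6.25(175) − 5(30) + 5
10·W = 1668.75 − 948.75 = 720, so W = 72 kg.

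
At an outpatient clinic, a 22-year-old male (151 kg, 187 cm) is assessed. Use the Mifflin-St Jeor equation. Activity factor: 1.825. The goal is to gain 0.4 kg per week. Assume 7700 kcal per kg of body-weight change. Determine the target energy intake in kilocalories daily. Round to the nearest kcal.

Mifflin-St Jeor (male): BMR = 10(151) + 6.25(187) − 5(22) + 5 = 1510 + 1168.75 − 110 + 5 = 2573.75 kcal/day.
TEE = 2573.75 × 1.825 = 4697.0938 kcal/day.
Required daily surplus = 0.4 × 7700 ÷ 7 = 440 kcal/day.
Target intake = 4697.0938 + 440 = 5137.0938 kcal/day.

5137 kilocalories daily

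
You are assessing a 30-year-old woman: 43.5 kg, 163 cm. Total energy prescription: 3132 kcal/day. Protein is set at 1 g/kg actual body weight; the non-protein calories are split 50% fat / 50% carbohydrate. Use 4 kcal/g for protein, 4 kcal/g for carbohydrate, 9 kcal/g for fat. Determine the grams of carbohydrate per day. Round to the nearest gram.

370 g/day

Protein = 1 × 43.5 = 43.5 g → 43.5 × 4 = 174 kcal.
Non-protein calories = 3132 − 174 = 2958 kcal.
Fat: 50% × 2958 = 1479 kcal; carbohydrate: 1479 kcal.
Carbohydrate: 1479 kcal ÷ 4 kcal/g = 369.75 g.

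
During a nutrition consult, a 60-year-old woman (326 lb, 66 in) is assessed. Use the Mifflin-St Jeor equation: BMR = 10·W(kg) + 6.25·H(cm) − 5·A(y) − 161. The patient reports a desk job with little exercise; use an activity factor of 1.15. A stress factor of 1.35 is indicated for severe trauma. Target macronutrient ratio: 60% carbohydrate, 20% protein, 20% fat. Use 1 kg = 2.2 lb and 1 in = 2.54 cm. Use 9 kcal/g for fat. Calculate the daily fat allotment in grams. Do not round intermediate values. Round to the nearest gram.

Convert to metric: weight = 326 ÷ 2.2 = 148.1818 kg; height = 66 × 2.54 = 167.64 cm.
Mifflin-St Jeor (female): BMR = 10(148.1818) + 6.25(167.64) − 5(60) − 161 = 1481.8182 + 1047.75 − 300 − 161 = 2068.5682 kcal/day.
TEE = 2068.5682 × 1.15 = 2378.8534 kcal/day.
With stress factor 1.35: 2378.8534 × 1.35 = 3211.4521 kcal/day.
Fat energy = 20% × 3211.4521 = 642.2904 kcal.
Fat = 642.2904 ÷ 9 kcal/g = 71.3656 g.

71 g/day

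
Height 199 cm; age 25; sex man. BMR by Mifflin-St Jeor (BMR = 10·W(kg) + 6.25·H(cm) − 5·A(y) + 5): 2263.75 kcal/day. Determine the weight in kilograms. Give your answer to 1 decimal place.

114.0 kg

2263.75 = 10·W + 6.25(199) − 5(25) + 5
10·W = 2263.75 − 1123.75 = 1140, so W = 114 kg.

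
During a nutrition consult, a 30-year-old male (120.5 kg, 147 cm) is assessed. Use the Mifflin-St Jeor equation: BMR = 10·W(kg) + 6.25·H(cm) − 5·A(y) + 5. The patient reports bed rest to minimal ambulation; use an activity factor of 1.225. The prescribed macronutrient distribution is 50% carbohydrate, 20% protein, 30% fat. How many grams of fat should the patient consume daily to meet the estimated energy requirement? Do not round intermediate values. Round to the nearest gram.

81 g/day

Mifflin-St Jeor (male): BMR = 10(120.5) + 6.25(147) − 5(30) + 5 = 1205 + 918.75 − 150 + 5 = 1978.75 kcal/day.
TEE = 1978.75 × 1.225 = 2423.9688 kcal/day.
Fat energy = 30% × 2423.9688 = 727.1906 kcal.
Fat = 727.1906 ÷ 9 kcal/g = 80.799 g.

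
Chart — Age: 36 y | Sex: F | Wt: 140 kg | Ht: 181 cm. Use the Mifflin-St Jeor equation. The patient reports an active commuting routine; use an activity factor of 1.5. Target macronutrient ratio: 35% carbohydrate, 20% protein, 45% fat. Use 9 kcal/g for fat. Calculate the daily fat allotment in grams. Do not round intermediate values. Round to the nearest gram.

Mifflin-St Jeor (female): BMR = 10(140) + 6.25(181) − 5(36) − 161 = 1400 + 1131.25 − 180 − 161 = 2190.25 kcal/day.
TEE = 2190.25 × 1.5 = 3285.375 kcal/day.
Fat energy = 45% × 3285.375 = 1478.4188 kcal.
Fat = 1478.4188 ÷ 9 kcal/g = 164.2688 g.

164 g/day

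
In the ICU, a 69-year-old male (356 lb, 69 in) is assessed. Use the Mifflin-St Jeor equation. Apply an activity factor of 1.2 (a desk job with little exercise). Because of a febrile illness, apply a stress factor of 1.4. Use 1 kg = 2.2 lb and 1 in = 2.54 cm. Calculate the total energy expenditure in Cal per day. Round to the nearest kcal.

3988 Cal per day

Convert to metric: weight = 356 ÷ 2.2 = 161.8182 kg; height = 69 × 2.54 = 175.26 cm.
Mifflin-St Jeor (male): BMR = 10(161.8182) + 6.25(175.26) − 5(69) + 5 = 1618.1818 + 1095.375 − 345 + 5 = 2373.5568 kcal/day.
TEE = BMR × activity factor = 2373.5568 × 1.2 = 2848.2682 kcal/day.
Apply stress factor: 2848.2682 × 1.4 = 3987.5755 kcal/day.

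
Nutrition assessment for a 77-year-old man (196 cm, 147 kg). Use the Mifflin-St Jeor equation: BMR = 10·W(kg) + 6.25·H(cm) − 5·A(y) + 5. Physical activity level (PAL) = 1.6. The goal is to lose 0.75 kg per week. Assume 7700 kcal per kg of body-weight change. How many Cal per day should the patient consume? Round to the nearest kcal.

Mifflin-St Jeor (male): BMR = 10(147) + 6.25(196) − 5(77) + 5 = 1470 + 1225 − 385 + 5 = 2315 kcal/day.
TEE = 2315 × 1.6 = 3704 kcal/day.
Required daily deficit = 0.75 × 7700 ÷ 7 = 825 kcal/day.
Target intake = 3704 − 825 = 2879 kcal/day.

2879 Cal per day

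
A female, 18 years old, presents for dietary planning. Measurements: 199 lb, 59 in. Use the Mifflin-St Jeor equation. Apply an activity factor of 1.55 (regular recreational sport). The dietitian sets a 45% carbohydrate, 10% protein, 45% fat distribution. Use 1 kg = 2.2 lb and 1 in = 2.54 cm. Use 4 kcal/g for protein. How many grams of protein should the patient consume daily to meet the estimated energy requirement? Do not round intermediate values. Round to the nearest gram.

Convert to metric: weight = 199 ÷ 2.2 = 90.4545 kg; height = 59 × 2.54 = 149.86 cm.
Mifflin-St Jeor (female): BMR = 10(90.4545) + 6.25(149.86) − 5(18) − 161 = 904.5455 + 936.625 − 90 − 161 = 1590.1705 kcal/day.
TEE = 1590.1705 × 1.55 = 2464.7642 kcal/day.
Protein energy = 10% × 2464.7642 = 246.4764 kcal.
Protein = 246.4764 ÷ 4 kcal/g = 61.6191 g.

62 g/day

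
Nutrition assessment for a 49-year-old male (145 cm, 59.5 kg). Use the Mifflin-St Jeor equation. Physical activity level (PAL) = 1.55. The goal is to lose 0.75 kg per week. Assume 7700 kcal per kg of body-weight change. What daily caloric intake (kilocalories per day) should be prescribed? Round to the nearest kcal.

1130 kilocalories per day

Mifflin-St Jeor (male): BMR = 10(59.5) + 6.25(145) − 5(49) + 5 = 595 + 906.25 − 245 + 5 = 1261.25 kcal/day.
TEE = 1261.25 × 1.55 = 1954.9375 kcal/day.
Required daily deficit = 0.75 × 7700 ÷ 7 = 825 kcal/day.
Target intake = 1954.9375 − 825 = 1129.9375 kcal/day.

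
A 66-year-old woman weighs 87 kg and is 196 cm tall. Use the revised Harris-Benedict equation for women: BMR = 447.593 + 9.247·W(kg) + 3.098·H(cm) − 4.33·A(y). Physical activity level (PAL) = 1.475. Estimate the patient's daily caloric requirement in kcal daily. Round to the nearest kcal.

Harris-Benedict: BMR = 447.593 + 9.247(87) + 3.098(196) − 4.33(66) = 1573.51 kcal/day.
TEE = BMR × activity factor = 1573.51 × 1.475 = 2320.9273 kcal/day.

2321 kcal daily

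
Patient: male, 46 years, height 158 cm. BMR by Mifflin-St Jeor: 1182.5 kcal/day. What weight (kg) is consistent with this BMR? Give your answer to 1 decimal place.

42.0 kg

1182.5 = 10·W + 6.25(158) − 5(46) + 5
10·W = 1182.5 − 762.5 = 420, so W = 42 kg.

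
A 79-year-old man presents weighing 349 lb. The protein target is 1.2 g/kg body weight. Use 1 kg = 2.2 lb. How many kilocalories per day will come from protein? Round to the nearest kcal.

761 kcal/day

Weight in kg = 349 ÷ 2.2 = 158.6364 kg.
Protein = 1.2 g/kg × 158.6364 kg = 190.3636 g/day.
Protein energy = 190.3636 g × 4 kcal/g = 761.4545 kcal/day.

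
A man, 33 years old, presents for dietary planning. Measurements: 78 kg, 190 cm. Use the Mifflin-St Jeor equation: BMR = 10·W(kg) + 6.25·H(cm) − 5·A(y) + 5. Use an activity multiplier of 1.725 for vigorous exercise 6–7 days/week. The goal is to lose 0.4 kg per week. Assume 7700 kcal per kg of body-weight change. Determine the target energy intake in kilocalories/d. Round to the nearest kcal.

Mifflin-St Jeor (male): BMR = 10(78) + 6.25(190) − 5(33) + 5 = 780 + 1187.5 − 165 + 5 = 1807.5 kcal/day.
TEE = 1807.5 × 1.725 = 3117.9375 kcal/day.
Required daily deficit = 0.4 × 7700 ÷ 7 = 440 kcal/day.
Target intake = 3117.9375 − 440 = 2677.9375 kcal/day.

2678 kilocalories/d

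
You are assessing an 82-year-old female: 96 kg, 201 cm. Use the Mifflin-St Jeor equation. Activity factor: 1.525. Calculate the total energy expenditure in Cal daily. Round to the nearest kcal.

2509 Cal daily

Mifflin-St Jeor (female): BMR = 10(96) + 6.25(201) − 5(82) − 161 = 960 + 1256.25 − 410 − 161 = 1645.25 kcal/day.
TEE = BMR × activity factor = 1645.25 × 1.525 = 2509.0063 kcal/day.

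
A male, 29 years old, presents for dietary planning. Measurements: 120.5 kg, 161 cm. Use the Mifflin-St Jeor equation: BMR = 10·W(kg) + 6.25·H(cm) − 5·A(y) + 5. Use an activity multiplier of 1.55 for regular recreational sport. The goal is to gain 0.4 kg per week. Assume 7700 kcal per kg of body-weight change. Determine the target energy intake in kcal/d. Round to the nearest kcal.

Mifflin-St Jeor (male): BMR = 10(120.5) + 6.25(161) − 5(29) + 5 = 1205 + 1006.25 − 145 + 5 = 2071.25 kcal/day.
TEE = 2071.25 × 1.55 = 3210.4375 kcal/day.
Required daily surplus = 0.4 × 7700 ÷ 7 = 440 kcal/day.
Target intake = 3210.4375 + 440 = 3650.4375 kcal/day.

3650 kcal/d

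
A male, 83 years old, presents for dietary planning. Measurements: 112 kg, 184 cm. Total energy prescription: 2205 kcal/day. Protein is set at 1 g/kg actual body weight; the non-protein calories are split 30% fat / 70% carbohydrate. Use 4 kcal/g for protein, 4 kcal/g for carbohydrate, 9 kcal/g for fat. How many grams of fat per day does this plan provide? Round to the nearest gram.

59 g/day

Protein = 1 × 112 = 112 g → 112 × 4 = 448 kcal.
Non-protein calories = 2205 − 448 = 1757 kcal.
Fat: 30% × 1757 = 527.1 kcal; carbohydrate: 1229.9 kcal.
Fat: 527.1 kcal ÷ 9 kcal/g = 58.5667 g.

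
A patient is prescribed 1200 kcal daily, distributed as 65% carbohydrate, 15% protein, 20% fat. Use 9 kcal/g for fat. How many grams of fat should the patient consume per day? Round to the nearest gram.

27 g/day

Fat energy = 20% × 1200 = 240 kcal.
At 9 kcal/g: 240 ÷ 9 = 26.6667 g.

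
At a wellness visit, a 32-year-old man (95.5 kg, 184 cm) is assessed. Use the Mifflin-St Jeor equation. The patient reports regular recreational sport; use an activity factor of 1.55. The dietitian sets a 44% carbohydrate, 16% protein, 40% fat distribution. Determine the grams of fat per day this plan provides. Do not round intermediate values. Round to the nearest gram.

Mifflin-St Jeor (male): BMR = 10(95.5) + 6.25(184) − 5(32) + 5 = 955 + 1150 − 160 + 5 = 1950 kcal/day.
TEE = 1950 × 1.55 = 3022.5 kcal/day.
Fat energy = 40% × 3022.5 = 1209 kcal.
Fat = 1209 ÷ 9 kcal/g = 134.3333 g.

134 g/day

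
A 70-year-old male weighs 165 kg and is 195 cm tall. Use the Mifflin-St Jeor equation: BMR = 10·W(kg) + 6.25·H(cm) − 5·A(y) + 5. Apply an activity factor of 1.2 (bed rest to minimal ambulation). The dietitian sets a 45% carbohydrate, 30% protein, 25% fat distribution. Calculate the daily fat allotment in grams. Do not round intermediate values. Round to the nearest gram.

Mifflin-St Jeor (male): BMR = 10(165) + 6.25(195) − 5(70) + 5 = 1650 + 1218.75 − 350 + 5 = 2523.75 kcal/day.
TEE = 2523.75 × 1.2 = 3028.5 kcal/day.
Fat energy = 25% × 3028.5 = 757.125 kcal.
Fat = 757.125 ÷ 9 kcal/g = 84.125 g.

84 g/day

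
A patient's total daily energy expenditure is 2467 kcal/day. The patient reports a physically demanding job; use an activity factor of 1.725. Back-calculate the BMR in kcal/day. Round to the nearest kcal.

1430 kcal/day

BMR = TEE ÷ activity factor = 2467 ÷ 1.725 = 1430.1449 kcal/day.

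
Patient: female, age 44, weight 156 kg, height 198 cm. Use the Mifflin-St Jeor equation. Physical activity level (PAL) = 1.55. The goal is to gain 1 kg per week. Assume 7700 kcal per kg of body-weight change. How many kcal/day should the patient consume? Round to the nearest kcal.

4846 kcal/day

Mifflin-St Jeor (female): BMR = 10(156) + 6.25(198) − 5(44) − 161 = 1560 + 1237.5 − 220 − 161 = 2416.5 kcal/day.
TEE = 2416.5 × 1.55 = 3745.575 kcal/day.
Required daily surplus = 1 × 7700 ÷ 7 = 1100 kcal/day.
Target intake = 3745.575 + 1100 = 4845.575 kcal/day.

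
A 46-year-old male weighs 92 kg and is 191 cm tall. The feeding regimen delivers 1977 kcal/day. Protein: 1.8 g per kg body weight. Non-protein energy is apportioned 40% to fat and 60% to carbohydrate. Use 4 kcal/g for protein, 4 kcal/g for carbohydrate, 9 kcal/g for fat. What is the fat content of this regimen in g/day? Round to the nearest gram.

58 g/day

Protein = 1.8 × 92 = 165.6 g → 165.6 × 4 = 662.4 kcal.
Non-protein calories = 1977 − 662.4 = 1314.6 kcal.
Fat: 40% × 1314.6 = 525.84 kcal; carbohydrate: 788.76 kcal.
Fat: 525.84 kcal ÷ 9 kcal/g = 58.4267 g.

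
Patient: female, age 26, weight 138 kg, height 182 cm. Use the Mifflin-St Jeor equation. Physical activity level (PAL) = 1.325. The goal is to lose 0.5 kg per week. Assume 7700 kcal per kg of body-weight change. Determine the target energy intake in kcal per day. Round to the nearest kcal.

2400 kcal per day

Mifflin-St Jeor (female): BMR = 10(138) + 6.25(182) − 5(26) − 161 = 1380 + 1137.5 − 130 − 161 = 2226.5 kcal/day.
TEE = 2226.5 × 1.325 = 2950.1125 kcal/day.
Required daily deficit = 0.5 × 7700 ÷ 7 = 550 kcal/day.
Target intake = 2950.1125 − 550 = 2400.1125 kcal/day.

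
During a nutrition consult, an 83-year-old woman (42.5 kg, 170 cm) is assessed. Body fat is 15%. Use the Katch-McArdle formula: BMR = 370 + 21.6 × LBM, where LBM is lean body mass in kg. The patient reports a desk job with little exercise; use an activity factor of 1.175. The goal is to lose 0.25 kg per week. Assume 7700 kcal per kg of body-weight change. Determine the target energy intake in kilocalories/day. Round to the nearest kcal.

LBM = 42.5 × (1 − 0.15) = 36.125 kg. Katch-McArdle: BMR = 370 + 21.6 × 36.125 = 1150.3 kcal/day.
TEE = 1150.3 × 1.175 = 1351.6025 kcal/day.
Required daily deficit = 0.25 × 7700 ÷ 7 = 275 kcal/day.
Target intake = 1351.6025 − 275 = 1076.6025 kcal/day.

1077 kilocalories/day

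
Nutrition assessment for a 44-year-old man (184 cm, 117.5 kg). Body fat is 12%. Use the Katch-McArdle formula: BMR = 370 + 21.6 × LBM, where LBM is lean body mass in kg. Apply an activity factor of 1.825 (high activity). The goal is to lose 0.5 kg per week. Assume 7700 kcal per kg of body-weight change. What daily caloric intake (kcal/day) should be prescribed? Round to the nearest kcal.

LBM = 117.5 × (1 − 0.12) = 103.4 kg. Katch-McArdle: BMR = 370 + 21.6 × 103.4 = 2603.44 kcal/day.
TEE = 2603.44 × 1.825 = 4751.278 kcal/day.
Required daily deficit = 0.5 × 7700 ÷ 7 = 550 kcal/day.
Target intake = 4751.278 − 550 = 4201.278 kcal/day.

4201 kcal/day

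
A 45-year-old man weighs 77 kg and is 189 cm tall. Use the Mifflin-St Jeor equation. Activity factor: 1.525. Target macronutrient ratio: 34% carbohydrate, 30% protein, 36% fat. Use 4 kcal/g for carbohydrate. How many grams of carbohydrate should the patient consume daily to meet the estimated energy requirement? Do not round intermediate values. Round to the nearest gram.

Mifflin-St Jeor (male): BMR = 10(77) + 6.25(189) − 5(45) + 5 = 770 + 1181.25 − 225 + 5 = 1731.25 kcal/day.
TEE = 1731.25 × 1.525 = 2640.1563 kcal/day.
Carbohydrate energy = 34% × 2640.1563 = 897.6531 kcal.
Carbohydrate = 897.6531 ÷ 4 kcal/g = 224.4133 g.

224 g/day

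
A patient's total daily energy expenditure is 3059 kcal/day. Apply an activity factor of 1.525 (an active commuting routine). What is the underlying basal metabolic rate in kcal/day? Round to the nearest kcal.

BMR = TEE ÷ activity factor = 3059 ÷ 1.525 = 2005.9016 kcal/day.

2006 kcal/day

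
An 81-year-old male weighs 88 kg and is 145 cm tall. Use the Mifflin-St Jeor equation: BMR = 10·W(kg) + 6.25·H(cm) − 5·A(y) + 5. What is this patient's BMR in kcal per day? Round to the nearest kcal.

1386 kcal per day

Mifflin-St Jeor (male): BMR = 10(88) + 6.25(145) − 5(81) + 5 = 880 + 906.25 − 405 + 5 = 1386.25 kcal/day.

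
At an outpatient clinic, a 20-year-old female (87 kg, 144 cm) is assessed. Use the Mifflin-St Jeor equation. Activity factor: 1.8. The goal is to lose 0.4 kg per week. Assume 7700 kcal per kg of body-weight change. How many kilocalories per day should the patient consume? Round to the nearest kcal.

2276 kilocalories per day

Mifflin-St Jeor (female): BMR = 10(87) + 6.25(144) − 5(20) − 161 = 870 + 900 − 100 − 161 = 1509 kcal/day.
TEE = 1509 × 1.8 = 2716.2 kcal/day.
Required daily deficit = 0.4 × 7700 ÷ 7 = 440 kcal/day.
Target intake = 2716.2 − 440 = 2276.2 kcal/day.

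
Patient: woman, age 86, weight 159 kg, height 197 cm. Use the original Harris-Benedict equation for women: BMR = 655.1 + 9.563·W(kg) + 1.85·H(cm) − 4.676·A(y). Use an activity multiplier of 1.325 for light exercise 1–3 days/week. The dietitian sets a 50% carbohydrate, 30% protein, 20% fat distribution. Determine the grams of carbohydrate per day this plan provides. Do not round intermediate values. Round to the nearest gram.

Harris-Benedict: BMR = 655.1 + 9.563(159) + 1.85(197) − 4.676(86) = 2137.931 kcal/day.
TEE = 2137.931 × 1.325 = 2832.7586 kcal/day.
Carbohydrate energy = 50% × 2832.7586 = 1416.3793 kcal.
Carbohydrate = 1416.3793 ÷ 4 kcal/g = 354.0948 g.

354 g/day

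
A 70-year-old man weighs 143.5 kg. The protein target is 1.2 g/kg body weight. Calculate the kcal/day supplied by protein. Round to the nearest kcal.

Protein = 1.2 g/kg × 143.5 kg = 172.2 g/day.
Protein energy = 172.2 g × 4 kcal/g = 688.8 kcal/day.

689 kcal/day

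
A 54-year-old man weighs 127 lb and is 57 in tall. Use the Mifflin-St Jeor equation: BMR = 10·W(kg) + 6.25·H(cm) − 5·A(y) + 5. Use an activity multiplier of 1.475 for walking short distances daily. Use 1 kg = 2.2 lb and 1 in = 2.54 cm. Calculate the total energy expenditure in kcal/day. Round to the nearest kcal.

1795 kcal/day

Convert to metric: weight = 127 ÷ 2.2 = 57.7273 kg; height = 57 × 2.54 = 144.78 cm.
Mifflin-St Jeor (male): BMR = 10(57.7273) + 6.25(144.78) − 5(54) + 5 = 577.2727 + 904.875 − 270 + 5 = 1217.1477 kcal/day.
TEE = BMR × activity factor = 1217.1477 × 1.475 = 1795.2929 kcal/day.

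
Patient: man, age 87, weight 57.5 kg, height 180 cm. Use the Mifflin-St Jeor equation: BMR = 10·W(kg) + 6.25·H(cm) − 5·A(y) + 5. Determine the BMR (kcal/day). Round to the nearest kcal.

1270 kcal/day

Mifflin-St Jeor (male): BMR = 10(57.5) + 6.25(180) − 5(87) + 5 = 575 + 1125 − 435 + 5 = 1270 kcal/day.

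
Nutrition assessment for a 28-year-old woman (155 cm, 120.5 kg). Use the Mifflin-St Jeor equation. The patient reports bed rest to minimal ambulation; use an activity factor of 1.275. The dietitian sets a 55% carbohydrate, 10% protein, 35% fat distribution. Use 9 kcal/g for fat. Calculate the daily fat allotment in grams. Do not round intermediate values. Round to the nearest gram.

93 g/day

Mifflin-St Jeor (female): BMR = 10(120.5) + 6.25(155) − 5(28) − 161 = 1205 + 968.75 − 140 − 161 = 1872.75 kcal/day.
TEE = 1872.75 × 1.275 = 2387.7563 kcal/day.
Fat energy = 35% × 2387.7563 = 835.7147 kcal.
Fat = 835.7147 ÷ 9 kcal/g = 92.8572 g.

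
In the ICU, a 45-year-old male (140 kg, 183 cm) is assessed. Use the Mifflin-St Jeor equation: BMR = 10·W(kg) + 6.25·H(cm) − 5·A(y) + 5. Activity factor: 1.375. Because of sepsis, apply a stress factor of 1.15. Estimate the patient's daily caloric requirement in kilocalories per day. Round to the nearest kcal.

Mifflin-St Jeor (male): BMR = 10(140) + 6.25(183) − 5(45) + 5 = 1400 + 1143.75 − 225 + 5 = 2323.75 kcal/day.
TEE = BMR × activity factor = 2323.75 × 1.375 = 3195.1563 kcal/day.
Apply stress factor: 3195.1563 × 1.15 = 3674.4297 kcal/day.

3674 kilocalories per day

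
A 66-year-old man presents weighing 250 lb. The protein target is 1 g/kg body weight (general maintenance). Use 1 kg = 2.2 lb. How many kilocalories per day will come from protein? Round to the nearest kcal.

Weight in kg = 250 ÷ 2.2 = 113.6364 kg.
Protein = 1 g/kg × 113.6364 kg = 113.6364 g/day.
Protein energy = 113.6364 g × 4 kcal/g = 454.5455 kcal/day.

455 kcal/day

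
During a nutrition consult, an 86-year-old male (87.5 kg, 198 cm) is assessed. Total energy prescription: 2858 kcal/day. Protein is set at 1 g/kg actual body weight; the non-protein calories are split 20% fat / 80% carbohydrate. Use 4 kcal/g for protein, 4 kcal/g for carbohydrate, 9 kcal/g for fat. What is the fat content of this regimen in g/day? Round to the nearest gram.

56 g/day

Protein = 1 × 87.5 = 87.5 g → 87.5 × 4 = 350 kcal.
Non-protein calories = 2858 − 350 = 2508 kcal.
Fat: 20% × 2508 = 501.6 kcal; carbohydrate: 2006.4 kcal.
Fat: 501.6 kcal ÷ 9 kcal/g = 55.7333 g.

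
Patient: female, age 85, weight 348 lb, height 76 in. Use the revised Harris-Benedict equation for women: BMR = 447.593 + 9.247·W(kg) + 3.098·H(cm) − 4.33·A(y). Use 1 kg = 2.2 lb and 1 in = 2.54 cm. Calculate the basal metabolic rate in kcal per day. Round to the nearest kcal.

2140 kcal per day

Convert to metric: weight = 348 ÷ 2.2 = 158.1818 kg; height = 76 × 2.54 = 193.04 cm.
Harris-Benedict: BMR = 447.593 + 9.247(158.1818) + 3.098(193.04) − 4.33(85) = 2140.2882 kcal/day.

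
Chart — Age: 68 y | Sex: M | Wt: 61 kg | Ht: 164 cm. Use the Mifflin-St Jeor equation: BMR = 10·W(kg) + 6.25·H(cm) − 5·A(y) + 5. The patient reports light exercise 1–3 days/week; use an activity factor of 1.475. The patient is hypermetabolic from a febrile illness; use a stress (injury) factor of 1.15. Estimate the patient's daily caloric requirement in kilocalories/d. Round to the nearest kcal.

2205 kilocalories/d

Mifflin-St Jeor (male): BMR = 10(61) + 6.25(164) − 5(68) + 5 = 610 + 1025 − 340 + 5 = 1300 kcal/day.
TEE = BMR × activity factor = 1300 × 1.475 = 1917.5 kcal/day.
Apply stress factor: 1917.5 × 1.15 = 2205.125 kcal/day.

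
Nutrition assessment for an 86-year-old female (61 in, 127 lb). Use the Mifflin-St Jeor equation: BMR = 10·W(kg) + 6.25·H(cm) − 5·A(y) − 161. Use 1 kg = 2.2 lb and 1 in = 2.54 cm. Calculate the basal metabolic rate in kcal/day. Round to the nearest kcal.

Convert to metric: weight = 127 ÷ 2.2 = 57.7273 kg; height = 61 × 2.54 = 154.94 cm.
Mifflin-St Jeor (female): BMR = 10(57.7273) + 6.25(154.94) − 5(86) − 161 = 577.2727 + 968.375 − 430 − 161 = 954.6477 kcal/day.

955 kcal/day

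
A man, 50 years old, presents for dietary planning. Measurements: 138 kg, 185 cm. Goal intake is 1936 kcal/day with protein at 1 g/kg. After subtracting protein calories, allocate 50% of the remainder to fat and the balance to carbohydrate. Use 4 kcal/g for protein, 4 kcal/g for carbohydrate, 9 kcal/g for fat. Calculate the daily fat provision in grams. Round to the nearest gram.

Protein = 1 × 138 = 138 g → 138 × 4 = 552 kcal.
Non-protein calories = 1936 − 552 = 1384 kcal.
Fat: 50% × 1384 = 692 kcal; carbohydrate: 692 kcal.
Fat: 692 kcal ÷ 9 kcal/g = 76.8889 g.

77 g/day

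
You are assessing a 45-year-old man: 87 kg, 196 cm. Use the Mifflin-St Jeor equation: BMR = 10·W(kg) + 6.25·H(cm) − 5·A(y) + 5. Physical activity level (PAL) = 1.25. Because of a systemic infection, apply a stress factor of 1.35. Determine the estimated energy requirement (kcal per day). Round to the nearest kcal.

Mifflin-St Jeor (male): BMR = 10(87) + 6.25(196) − 5(45) + 5 = 870 + 1225 − 225 + 5 = 1875 kcal/day.
TEE = BMR × activity factor = 1875 × 1.25 = 2343.75 kcal/day.
Apply stress factor: 2343.75 × 1.35 = 3164.0625 kcal/day.

3164 kcal per day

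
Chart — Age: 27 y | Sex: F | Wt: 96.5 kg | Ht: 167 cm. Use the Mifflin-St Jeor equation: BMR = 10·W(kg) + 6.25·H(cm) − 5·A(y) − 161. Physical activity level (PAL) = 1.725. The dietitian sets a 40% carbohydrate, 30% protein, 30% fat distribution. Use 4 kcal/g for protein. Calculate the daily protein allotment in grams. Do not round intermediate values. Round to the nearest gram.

Mifflin-St Jeor (female): BMR = 10(96.5) + 6.25(167) − 5(27) − 161 = 965 + 1043.75 − 135 − 161 = 1712.75 kcal/day.
TEE = 1712.75 × 1.725 = 2954.4938 kcal/day.
Protein energy = 30% × 2954.4938 = 886.3481 kcal.
Protein = 886.3481 ÷ 4 kcal/g = 221.587 g.

222 g/day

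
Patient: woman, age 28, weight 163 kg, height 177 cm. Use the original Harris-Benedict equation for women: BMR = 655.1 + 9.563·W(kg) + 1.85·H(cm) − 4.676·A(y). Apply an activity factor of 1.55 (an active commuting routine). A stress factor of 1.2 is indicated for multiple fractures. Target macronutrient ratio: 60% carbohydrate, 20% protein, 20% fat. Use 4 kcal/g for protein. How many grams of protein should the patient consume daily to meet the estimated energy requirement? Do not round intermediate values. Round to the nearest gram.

224 g/day

Harris-Benedict: BMR = 655.1 + 9.563(163) + 1.85(177) − 4.676(28) = 2410.391 kcal/day.
TEE = 2410.391 × 1.55 = 3736.1061 kcal/day.
With stress factor 1.2: 3736.1061 × 1.2 = 4483.3273 kcal/day.
Protein energy = 20% × 4483.3273 = 896.6655 kcal.
Protein = 896.6655 ÷ 4 kcal/g = 224.1664 g.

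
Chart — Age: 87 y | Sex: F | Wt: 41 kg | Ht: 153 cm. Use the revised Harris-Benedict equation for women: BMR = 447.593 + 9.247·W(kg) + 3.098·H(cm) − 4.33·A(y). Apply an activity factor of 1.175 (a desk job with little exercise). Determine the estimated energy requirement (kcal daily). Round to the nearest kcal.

Harris-Benedict: BMR = 447.593 + 9.247(41) + 3.098(153) − 4.33(87) = 924.004 kcal/day.
TEE = BMR × activity factor = 924.004 × 1.175 = 1085.7047 kcal/day.

1086 kcal daily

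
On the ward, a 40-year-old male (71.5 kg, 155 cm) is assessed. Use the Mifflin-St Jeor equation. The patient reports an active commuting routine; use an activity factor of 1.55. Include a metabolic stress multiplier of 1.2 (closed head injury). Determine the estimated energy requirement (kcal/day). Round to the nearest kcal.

2769 kcal/day

Mifflin-St Jeor (male): BMR = 10(71.5) + 6.25(155) − 5(40) + 5 = 715 + 968.75 − 200 + 5 = 1488.75 kcal/day.
TEE = BMR × activity factor = 1488.75 × 1.55 = 2307.5625 kcal/day.
Apply stress factor: 2307.5625 × 1.2 = 2769.075 kcal/day.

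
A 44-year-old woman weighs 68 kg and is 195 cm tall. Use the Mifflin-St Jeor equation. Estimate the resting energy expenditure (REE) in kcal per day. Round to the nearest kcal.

1518 kcal per day

Mifflin-St Jeor (female): BMR = 10(68) + 6.25(195) − 5(44) − 161 = 680 + 1218.75 − 220 − 161 = 1517.75 kcal/day.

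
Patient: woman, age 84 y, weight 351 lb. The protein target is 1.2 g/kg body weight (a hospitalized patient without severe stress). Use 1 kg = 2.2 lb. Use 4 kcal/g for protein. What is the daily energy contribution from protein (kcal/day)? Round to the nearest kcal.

Weight in kg = 351 ÷ 2.2 = 159.5455 kg.
Protein = 1.2 g/kg × 159.5455 kg = 191.4545 g/day.
Protein energy = 191.4545 g × 4 kcal/g = 765.8182 kcal/day.

766 kcal/day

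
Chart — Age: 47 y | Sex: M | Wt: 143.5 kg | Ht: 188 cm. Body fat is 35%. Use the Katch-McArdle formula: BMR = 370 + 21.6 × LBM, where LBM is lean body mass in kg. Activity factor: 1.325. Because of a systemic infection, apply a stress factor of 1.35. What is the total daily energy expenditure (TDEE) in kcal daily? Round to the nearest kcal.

4266 kcal daily

LBM = 143.5 × (1 − 0.35) = 93.275 kg. Katch-McArdle: BMR = 370 + 21.6 × 93.275 = 2384.74 kcal/day.
TEE = BMR × activity factor = 2384.74 × 1.325 = 3159.7805 kcal/day.
Apply stress factor: 3159.7805 × 1.35 = 4265.7037 kcal/day.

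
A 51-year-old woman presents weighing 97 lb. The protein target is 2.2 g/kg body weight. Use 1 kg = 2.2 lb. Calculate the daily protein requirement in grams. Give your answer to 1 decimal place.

Weight in kg = 97 ÷ 2.2 = 44.0909 kg.
Protein = 2.2 g/kg × 44.0909 kg = 97 g/day.

97.0 g/day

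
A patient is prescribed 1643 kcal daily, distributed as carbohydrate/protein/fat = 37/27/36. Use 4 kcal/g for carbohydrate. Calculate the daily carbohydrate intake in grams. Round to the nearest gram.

152 g/day

Carbohydrate energy = 37% × 1643 = 607.91 kcal.
At 4 kcal/g: 607.91 ÷ 4 = 151.9775 g.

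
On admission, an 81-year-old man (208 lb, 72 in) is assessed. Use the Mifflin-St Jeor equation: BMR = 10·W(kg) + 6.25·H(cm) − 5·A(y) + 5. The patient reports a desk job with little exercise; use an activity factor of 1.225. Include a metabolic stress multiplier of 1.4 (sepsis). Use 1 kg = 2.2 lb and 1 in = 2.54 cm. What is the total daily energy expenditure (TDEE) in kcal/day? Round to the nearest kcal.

2896 kcal/day

Convert to metric: weight = 208 ÷ 2.2 = 94.5455 kg; height = 72 × 2.54 = 182.88 cm.
Mifflin-St Jeor (male): BMR = 10(94.5455) + 6.25(182.88) − 5(81) + 5 = 945.4545 + 1143 − 405 + 5 = 1688.4545 kcal/day.
TEE = BMR × activity factor = 1688.4545 × 1.225 = 2068.3568 kcal/day.
Apply stress factor: 2068.3568 × 1.4 = 2895.6995 kcal/day.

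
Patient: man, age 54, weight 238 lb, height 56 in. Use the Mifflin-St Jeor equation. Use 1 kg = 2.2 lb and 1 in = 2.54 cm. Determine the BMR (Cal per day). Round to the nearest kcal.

Convert to metric: weight = 238 ÷ 2.2 = 108.1818 kg; height = 56 × 2.54 = 142.24 cm.
Mifflin-St Jeor (male): BMR = 10(108.1818) + 6.25(142.24) − 5(54) + 5 = 1081.8182 + 889 − 270 + 5 = 1705.8182 kcal/day.

1706 Cal per day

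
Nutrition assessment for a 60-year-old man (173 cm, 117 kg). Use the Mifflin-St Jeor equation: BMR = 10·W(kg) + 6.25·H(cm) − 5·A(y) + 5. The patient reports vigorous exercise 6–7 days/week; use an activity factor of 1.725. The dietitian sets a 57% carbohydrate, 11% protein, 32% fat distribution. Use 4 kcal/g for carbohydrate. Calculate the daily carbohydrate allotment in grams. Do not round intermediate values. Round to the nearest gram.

Mifflin-St Jeor (male): BMR = 10(117) + 6.25(173) − 5(60) + 5 = 1170 + 1081.25 − 300 + 5 = 1956.25 kcal/day.
TEE = 1956.25 × 1.725 = 3374.5313 kcal/day.
Carbohydrate energy = 57% × 3374.5313 = 1923.4828 kcal.
Carbohydrate = 1923.4828 ÷ 4 kcal/g = 480.8707 g.

481 g/day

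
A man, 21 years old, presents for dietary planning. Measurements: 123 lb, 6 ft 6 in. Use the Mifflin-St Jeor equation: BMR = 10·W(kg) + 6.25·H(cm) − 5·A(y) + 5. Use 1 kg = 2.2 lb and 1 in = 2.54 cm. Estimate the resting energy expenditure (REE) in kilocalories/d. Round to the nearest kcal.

1697 kilocalories/d

Convert to metric: weight = 123 ÷ 2.2 = 55.9091 kg; height = (6×12 + 6) × 2.54 = 78 × 2.54 = 198.12 cm.
Mifflin-St Jeor (male): BMR = 10(55.9091) + 6.25(198.12) − 5(21) + 5 = 559.0909 + 1238.25 − 105 + 5 = 1697.3409 kcal/day.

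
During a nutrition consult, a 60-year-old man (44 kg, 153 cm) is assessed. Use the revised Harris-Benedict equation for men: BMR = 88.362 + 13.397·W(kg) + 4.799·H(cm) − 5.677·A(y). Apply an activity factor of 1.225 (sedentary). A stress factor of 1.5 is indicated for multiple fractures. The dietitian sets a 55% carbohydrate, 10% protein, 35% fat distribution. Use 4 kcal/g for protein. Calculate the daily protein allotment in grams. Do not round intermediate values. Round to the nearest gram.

Harris-Benedict: BMR = 88.362 + 13.397(44) + 4.799(153) − 5.677(60) = 1071.457 kcal/day.
TEE = 1071.457 × 1.225 = 1312.5348 kcal/day.
With stress factor 1.5: 1312.5348 × 1.5 = 1968.8022 kcal/day.
Protein energy = 10% × 1968.8022 = 196.8802 kcal.
Protein = 196.8802 ÷ 4 kcal/g = 49.2201 g.

49 g/day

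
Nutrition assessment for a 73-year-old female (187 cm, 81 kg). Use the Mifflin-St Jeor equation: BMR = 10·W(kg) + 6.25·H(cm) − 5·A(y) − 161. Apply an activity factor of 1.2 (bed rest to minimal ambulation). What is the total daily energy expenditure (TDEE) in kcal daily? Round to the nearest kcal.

1743 kcal daily

Mifflin-St Jeor (female): BMR = 10(81) + 6.25(187) − 5(73) − 161 = 810 + 1168.75 − 365 − 161 = 1452.75 kcal/day.
TEE = BMR × activity factor = 1452.75 × 1.2 = 1743.3 kcal/day.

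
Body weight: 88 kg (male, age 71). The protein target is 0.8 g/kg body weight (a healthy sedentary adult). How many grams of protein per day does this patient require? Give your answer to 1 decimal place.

70.4 g/day

Protein = 0.8 g/kg × 88 kg = 70.4 g/day.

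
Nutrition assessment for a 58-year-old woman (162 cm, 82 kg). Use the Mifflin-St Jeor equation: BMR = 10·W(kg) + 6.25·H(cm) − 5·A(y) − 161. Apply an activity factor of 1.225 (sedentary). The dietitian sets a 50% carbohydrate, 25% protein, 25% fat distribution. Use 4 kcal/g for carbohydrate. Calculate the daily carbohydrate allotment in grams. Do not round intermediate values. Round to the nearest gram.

212 g/day

Mifflin-St Jeor (female): BMR = 10(82) + 6.25(162) − 5(58) − 161 = 820 + 1012.5 − 290 − 161 = 1381.5 kcal/day.
TEE = 1381.5 × 1.225 = 1692.3375 kcal/day.
Carbohydrate energy = 50% × 1692.3375 = 846.1688 kcal.
Carbohydrate = 846.1688 ÷ 4 kcal/g = 211.5422 g.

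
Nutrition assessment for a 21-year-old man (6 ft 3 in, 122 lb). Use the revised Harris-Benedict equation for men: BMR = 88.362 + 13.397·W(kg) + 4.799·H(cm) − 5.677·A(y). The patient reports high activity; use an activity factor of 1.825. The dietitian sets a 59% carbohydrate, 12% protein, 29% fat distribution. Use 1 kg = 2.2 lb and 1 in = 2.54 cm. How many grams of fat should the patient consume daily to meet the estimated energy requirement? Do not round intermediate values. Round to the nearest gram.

96 g/day

Convert to metric: weight = 122 ÷ 2.2 = 55.4545 kg; height = (6×12 + 3) × 2.54 = 75 × 2.54 = 190.5 cm.
Harris-Benedict: BMR = 88.362 + 13.397(55.4545) + 4.799(190.5) − 5.677(21) = 1626.279 kcal/day.
TEE = 1626.279 × 1.825 = 2967.9593 kcal/day.
Fat energy = 29% × 2967.9593 = 860.7082 kcal.
Fat = 860.7082 ÷ 9 kcal/g = 95.6342 g.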